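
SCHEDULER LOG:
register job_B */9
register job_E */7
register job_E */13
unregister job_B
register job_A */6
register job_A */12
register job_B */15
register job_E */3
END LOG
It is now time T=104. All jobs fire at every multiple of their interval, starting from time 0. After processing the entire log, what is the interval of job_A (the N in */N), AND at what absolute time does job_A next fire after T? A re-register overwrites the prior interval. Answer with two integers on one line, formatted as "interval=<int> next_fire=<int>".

Op 1: register job_B */9 -> active={job_B:*/9}
Op 2: register job_E */7 -> active={job_B:*/9, job_E:*/7}
Op 3: register job_E */13 -> active={job_B:*/9, job_E:*/13}
Op 4: unregister job_B -> active={job_E:*/13}
Op 5: register job_A */6 -> active={job_A:*/6, job_E:*/13}
Op 6: register job_A */12 -> active={job_A:*/12, job_E:*/13}
Op 7: register job_B */15 -> active={job_A:*/12, job_B:*/15, job_E:*/13}
Op 8: register job_E */3 -> active={job_A:*/12, job_B:*/15, job_E:*/3}
Final interval of job_A = 12
Next fire of job_A after T=104: (104//12+1)*12 = 108

Answer: interval=12 next_fire=108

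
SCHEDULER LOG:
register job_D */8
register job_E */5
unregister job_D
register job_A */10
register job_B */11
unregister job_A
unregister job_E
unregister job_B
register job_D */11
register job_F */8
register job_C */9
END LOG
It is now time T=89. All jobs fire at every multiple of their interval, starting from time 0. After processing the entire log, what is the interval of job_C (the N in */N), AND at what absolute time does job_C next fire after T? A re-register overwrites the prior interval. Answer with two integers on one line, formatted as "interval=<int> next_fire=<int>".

Op 1: register job_D */8 -> active={job_D:*/8}
Op 2: register job_E */5 -> active={job_D:*/8, job_E:*/5}
Op 3: unregister job_D -> active={job_E:*/5}
Op 4: register job_A */10 -> active={job_A:*/10, job_E:*/5}
Op 5: register job_B */11 -> active={job_A:*/10, job_B:*/11, job_E:*/5}
Op 6: unregister job_A -> active={job_B:*/11, job_E:*/5}
Op 7: unregister job_E -> active={job_B:*/11}
Op 8: unregister job_B -> active={}
Op 9: register job_D */11 -> active={job_D:*/11}
Op 10: register job_F */8 -> active={job_D:*/11, job_F:*/8}
Op 11: register job_C */9 -> active={job_C:*/9, job_D:*/11, job_F:*/8}
Final interval of job_C = 9
Next fire of job_C after T=89: (89//9+1)*9 = 90

Answer: interval=9 next_fire=90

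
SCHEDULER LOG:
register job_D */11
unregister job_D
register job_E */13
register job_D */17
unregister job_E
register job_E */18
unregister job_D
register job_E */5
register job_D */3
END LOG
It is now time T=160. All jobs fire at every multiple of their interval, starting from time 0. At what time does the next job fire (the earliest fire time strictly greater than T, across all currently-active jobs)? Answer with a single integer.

Op 1: register job_D */11 -> active={job_D:*/11}
Op 2: unregister job_D -> active={}
Op 3: register job_E */13 -> active={job_E:*/13}
Op 4: register job_D */17 -> active={job_D:*/17, job_E:*/13}
Op 5: unregister job_E -> active={job_D:*/17}
Op 6: register job_E */18 -> active={job_D:*/17, job_E:*/18}
Op 7: unregister job_D -> active={job_E:*/18}
Op 8: register job_E */5 -> active={job_E:*/5}
Op 9: register job_D */3 -> active={job_D:*/3, job_E:*/5}
  job_D: interval 3, next fire after T=160 is 162
  job_E: interval 5, next fire after T=160 is 165
Earliest fire time = 162 (job job_D)

Answer: 162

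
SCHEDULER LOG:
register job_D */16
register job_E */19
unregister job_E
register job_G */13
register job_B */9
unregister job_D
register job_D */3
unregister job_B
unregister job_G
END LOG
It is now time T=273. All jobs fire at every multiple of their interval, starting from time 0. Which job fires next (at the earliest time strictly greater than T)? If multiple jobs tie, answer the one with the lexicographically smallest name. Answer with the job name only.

Answer: job_D

Derivation:
Op 1: register job_D */16 -> active={job_D:*/16}
Op 2: register job_E */19 -> active={job_D:*/16, job_E:*/19}
Op 3: unregister job_E -> active={job_D:*/16}
Op 4: register job_G */13 -> active={job_D:*/16, job_G:*/13}
Op 5: register job_B */9 -> active={job_B:*/9, job_D:*/16, job_G:*/13}
Op 6: unregister job_D -> active={job_B:*/9, job_G:*/13}
Op 7: register job_D */3 -> active={job_B:*/9, job_D:*/3, job_G:*/13}
Op 8: unregister job_B -> active={job_D:*/3, job_G:*/13}
Op 9: unregister job_G -> active={job_D:*/3}
  job_D: interval 3, next fire after T=273 is 276
Earliest = 276, winner (lex tiebreak) = job_D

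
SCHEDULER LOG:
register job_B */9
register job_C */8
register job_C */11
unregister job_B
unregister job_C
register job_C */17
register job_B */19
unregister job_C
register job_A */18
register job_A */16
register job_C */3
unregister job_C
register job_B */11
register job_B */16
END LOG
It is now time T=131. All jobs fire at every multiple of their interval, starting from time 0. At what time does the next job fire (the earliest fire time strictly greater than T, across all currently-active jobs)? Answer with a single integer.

Op 1: register job_B */9 -> active={job_B:*/9}
Op 2: register job_C */8 -> active={job_B:*/9, job_C:*/8}
Op 3: register job_C */11 -> active={job_B:*/9, job_C:*/11}
Op 4: unregister job_B -> active={job_C:*/11}
Op 5: unregister job_C -> active={}
Op 6: register job_C */17 -> active={job_C:*/17}
Op 7: register job_B */19 -> active={job_B:*/19, job_C:*/17}
Op 8: unregister job_C -> active={job_B:*/19}
Op 9: register job_A */18 -> active={job_A:*/18, job_B:*/19}
Op 10: register job_A */16 -> active={job_A:*/16, job_B:*/19}
Op 11: register job_C */3 -> active={job_A:*/16, job_B:*/19, job_C:*/3}
Op 12: unregister job_C -> active={job_A:*/16, job_B:*/19}
Op 13: register job_B */11 -> active={job_A:*/16, job_B:*/11}
Op 14: register job_B */16 -> active={job_A:*/16, job_B:*/16}
  job_A: interval 16, next fire after T=131 is 144
  job_B: interval 16, next fire after T=131 is 144
Earliest fire time = 144 (job job_A)

Answer: 144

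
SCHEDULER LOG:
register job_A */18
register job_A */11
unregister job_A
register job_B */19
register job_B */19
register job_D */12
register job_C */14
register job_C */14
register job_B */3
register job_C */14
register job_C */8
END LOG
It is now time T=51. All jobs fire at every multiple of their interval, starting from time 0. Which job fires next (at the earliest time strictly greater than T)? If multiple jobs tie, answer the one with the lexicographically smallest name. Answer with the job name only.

Answer: job_B

Derivation:
Op 1: register job_A */18 -> active={job_A:*/18}
Op 2: register job_A */11 -> active={job_A:*/11}
Op 3: unregister job_A -> active={}
Op 4: register job_B */19 -> active={job_B:*/19}
Op 5: register job_B */19 -> active={job_B:*/19}
Op 6: register job_D */12 -> active={job_B:*/19, job_D:*/12}
Op 7: register job_C */14 -> active={job_B:*/19, job_C:*/14, job_D:*/12}
Op 8: register job_C */14 -> active={job_B:*/19, job_C:*/14, job_D:*/12}
Op 9: register job_B */3 -> active={job_B:*/3, job_C:*/14, job_D:*/12}
Op 10: register job_C */14 -> active={job_B:*/3, job_C:*/14, job_D:*/12}
Op 11: register job_C */8 -> active={job_B:*/3, job_C:*/8, job_D:*/12}
  job_B: interval 3, next fire after T=51 is 54
  job_C: interval 8, next fire after T=51 is 56
  job_D: interval 12, next fire after T=51 is 60
Earliest = 54, winner (lex tiebreak) = job_B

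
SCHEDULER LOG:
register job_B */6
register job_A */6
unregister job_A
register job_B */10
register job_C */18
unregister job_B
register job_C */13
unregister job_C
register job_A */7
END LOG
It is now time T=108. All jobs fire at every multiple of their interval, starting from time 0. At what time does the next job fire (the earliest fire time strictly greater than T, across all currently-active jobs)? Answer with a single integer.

Answer: 112

Derivation:
Op 1: register job_B */6 -> active={job_B:*/6}
Op 2: register job_A */6 -> active={job_A:*/6, job_B:*/6}
Op 3: unregister job_A -> active={job_B:*/6}
Op 4: register job_B */10 -> active={job_B:*/10}
Op 5: register job_C */18 -> active={job_B:*/10, job_C:*/18}
Op 6: unregister job_B -> active={job_C:*/18}
Op 7: register job_C */13 -> active={job_C:*/13}
Op 8: unregister job_C -> active={}
Op 9: register job_A */7 -> active={job_A:*/7}
  job_A: interval 7, next fire after T=108 is 112
Earliest fire time = 112 (job job_A)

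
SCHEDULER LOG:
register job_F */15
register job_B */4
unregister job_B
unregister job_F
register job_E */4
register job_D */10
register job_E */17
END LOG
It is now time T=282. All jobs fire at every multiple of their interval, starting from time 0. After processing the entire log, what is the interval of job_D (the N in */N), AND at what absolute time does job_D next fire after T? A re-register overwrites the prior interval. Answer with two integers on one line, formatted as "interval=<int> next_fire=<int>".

Op 1: register job_F */15 -> active={job_F:*/15}
Op 2: register job_B */4 -> active={job_B:*/4, job_F:*/15}
Op 3: unregister job_B -> active={job_F:*/15}
Op 4: unregister job_F -> active={}
Op 5: register job_E */4 -> active={job_E:*/4}
Op 6: register job_D */10 -> active={job_D:*/10, job_E:*/4}
Op 7: register job_E */17 -> active={job_D:*/10, job_E:*/17}
Final interval of job_D = 10
Next fire of job_D after T=282: (282//10+1)*10 = 290

Answer: interval=10 next_fire=290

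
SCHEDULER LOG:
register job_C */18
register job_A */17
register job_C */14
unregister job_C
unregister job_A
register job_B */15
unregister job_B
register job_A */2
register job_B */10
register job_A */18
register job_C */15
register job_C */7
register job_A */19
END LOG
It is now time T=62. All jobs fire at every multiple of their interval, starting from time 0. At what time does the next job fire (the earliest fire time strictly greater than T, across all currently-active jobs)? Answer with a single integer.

Op 1: register job_C */18 -> active={job_C:*/18}
Op 2: register job_A */17 -> active={job_A:*/17, job_C:*/18}
Op 3: register job_C */14 -> active={job_A:*/17, job_C:*/14}
Op 4: unregister job_C -> active={job_A:*/17}
Op 5: unregister job_A -> active={}
Op 6: register job_B */15 -> active={job_B:*/15}
Op 7: unregister job_B -> active={}
Op 8: register job_A */2 -> active={job_A:*/2}
Op 9: register job_B */10 -> active={job_A:*/2, job_B:*/10}
Op 10: register job_A */18 -> active={job_A:*/18, job_B:*/10}
Op 11: register job_C */15 -> active={job_A:*/18, job_B:*/10, job_C:*/15}
Op 12: register job_C */7 -> active={job_A:*/18, job_B:*/10, job_C:*/7}
Op 13: register job_A */19 -> active={job_A:*/19, job_B:*/10, job_C:*/7}
  job_A: interval 19, next fire after T=62 is 76
  job_B: interval 10, next fire after T=62 is 70
  job_C: interval 7, next fire after T=62 is 63
Earliest fire time = 63 (job job_C)

Answer: 63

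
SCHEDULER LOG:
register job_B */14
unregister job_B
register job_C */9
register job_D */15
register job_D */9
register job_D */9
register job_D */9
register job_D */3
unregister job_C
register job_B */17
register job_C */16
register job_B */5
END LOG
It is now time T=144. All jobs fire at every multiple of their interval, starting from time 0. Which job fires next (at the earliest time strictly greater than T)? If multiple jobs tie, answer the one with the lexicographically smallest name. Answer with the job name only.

Op 1: register job_B */14 -> active={job_B:*/14}
Op 2: unregister job_B -> active={}
Op 3: register job_C */9 -> active={job_C:*/9}
Op 4: register job_D */15 -> active={job_C:*/9, job_D:*/15}
Op 5: register job_D */9 -> active={job_C:*/9, job_D:*/9}
Op 6: register job_D */9 -> active={job_C:*/9, job_D:*/9}
Op 7: register job_D */9 -> active={job_C:*/9, job_D:*/9}
Op 8: register job_D */3 -> active={job_C:*/9, job_D:*/3}
Op 9: unregister job_C -> active={job_D:*/3}
Op 10: register job_B */17 -> active={job_B:*/17, job_D:*/3}
Op 11: register job_C */16 -> active={job_B:*/17, job_C:*/16, job_D:*/3}
Op 12: register job_B */5 -> active={job_B:*/5, job_C:*/16, job_D:*/3}
  job_B: interval 5, next fire after T=144 is 145
  job_C: interval 16, next fire after T=144 is 160
  job_D: interval 3, next fire after T=144 is 147
Earliest = 145, winner (lex tiebreak) = job_B

Answer: job_B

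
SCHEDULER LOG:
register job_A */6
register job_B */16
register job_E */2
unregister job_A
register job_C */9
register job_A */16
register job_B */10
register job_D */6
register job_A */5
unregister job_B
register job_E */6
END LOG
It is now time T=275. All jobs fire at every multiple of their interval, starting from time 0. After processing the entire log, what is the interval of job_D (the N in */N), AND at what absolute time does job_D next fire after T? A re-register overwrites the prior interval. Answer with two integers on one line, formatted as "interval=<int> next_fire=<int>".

Answer: interval=6 next_fire=276

Derivation:
Op 1: register job_A */6 -> active={job_A:*/6}
Op 2: register job_B */16 -> active={job_A:*/6, job_B:*/16}
Op 3: register job_E */2 -> active={job_A:*/6, job_B:*/16, job_E:*/2}
Op 4: unregister job_A -> active={job_B:*/16, job_E:*/2}
Op 5: register job_C */9 -> active={job_B:*/16, job_C:*/9, job_E:*/2}
Op 6: register job_A */16 -> active={job_A:*/16, job_B:*/16, job_C:*/9, job_E:*/2}
Op 7: register job_B */10 -> active={job_A:*/16, job_B:*/10, job_C:*/9, job_E:*/2}
Op 8: register job_D */6 -> active={job_A:*/16, job_B:*/10, job_C:*/9, job_D:*/6, job_E:*/2}
Op 9: register job_A */5 -> active={job_A:*/5, job_B:*/10, job_C:*/9, job_D:*/6, job_E:*/2}
Op 10: unregister job_B -> active={job_A:*/5, job_C:*/9, job_D:*/6, job_E:*/2}
Op 11: register job_E */6 -> active={job_A:*/5, job_C:*/9, job_D:*/6, job_E:*/6}
Final interval of job_D = 6
Next fire of job_D after T=275: (275//6+1)*6 = 276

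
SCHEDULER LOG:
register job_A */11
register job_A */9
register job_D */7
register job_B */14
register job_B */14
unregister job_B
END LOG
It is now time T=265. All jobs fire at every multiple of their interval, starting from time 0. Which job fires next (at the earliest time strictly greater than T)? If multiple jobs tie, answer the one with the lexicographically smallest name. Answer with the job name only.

Answer: job_D

Derivation:
Op 1: register job_A */11 -> active={job_A:*/11}
Op 2: register job_A */9 -> active={job_A:*/9}
Op 3: register job_D */7 -> active={job_A:*/9, job_D:*/7}
Op 4: register job_B */14 -> active={job_A:*/9, job_B:*/14, job_D:*/7}
Op 5: register job_B */14 -> active={job_A:*/9, job_B:*/14, job_D:*/7}
Op 6: unregister job_B -> active={job_A:*/9, job_D:*/7}
  job_A: interval 9, next fire after T=265 is 270
  job_D: interval 7, next fire after T=265 is 266
Earliest = 266, winner (lex tiebreak) = job_D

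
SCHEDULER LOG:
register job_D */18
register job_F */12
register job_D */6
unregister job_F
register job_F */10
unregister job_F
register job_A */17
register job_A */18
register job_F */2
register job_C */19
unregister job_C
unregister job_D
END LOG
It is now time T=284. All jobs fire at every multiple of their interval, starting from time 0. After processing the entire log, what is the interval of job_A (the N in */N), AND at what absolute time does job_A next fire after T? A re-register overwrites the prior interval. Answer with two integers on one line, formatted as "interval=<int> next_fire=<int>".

Op 1: register job_D */18 -> active={job_D:*/18}
Op 2: register job_F */12 -> active={job_D:*/18, job_F:*/12}
Op 3: register job_D */6 -> active={job_D:*/6, job_F:*/12}
Op 4: unregister job_F -> active={job_D:*/6}
Op 5: register job_F */10 -> active={job_D:*/6, job_F:*/10}
Op 6: unregister job_F -> active={job_D:*/6}
Op 7: register job_A */17 -> active={job_A:*/17, job_D:*/6}
Op 8: register job_A */18 -> active={job_A:*/18, job_D:*/6}
Op 9: register job_F */2 -> active={job_A:*/18, job_D:*/6, job_F:*/2}
Op 10: register job_C */19 -> active={job_A:*/18, job_C:*/19, job_D:*/6, job_F:*/2}
Op 11: unregister job_C -> active={job_A:*/18, job_D:*/6, job_F:*/2}
Op 12: unregister job_D -> active={job_A:*/18, job_F:*/2}
Final interval of job_A = 18
Next fire of job_A after T=284: (284//18+1)*18 = 288

Answer: interval=18 next_fire=288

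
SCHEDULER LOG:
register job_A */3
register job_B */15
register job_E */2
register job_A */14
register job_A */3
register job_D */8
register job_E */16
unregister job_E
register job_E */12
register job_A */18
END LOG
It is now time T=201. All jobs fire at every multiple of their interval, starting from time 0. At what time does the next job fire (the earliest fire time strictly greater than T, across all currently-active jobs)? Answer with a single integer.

Op 1: register job_A */3 -> active={job_A:*/3}
Op 2: register job_B */15 -> active={job_A:*/3, job_B:*/15}
Op 3: register job_E */2 -> active={job_A:*/3, job_B:*/15, job_E:*/2}
Op 4: register job_A */14 -> active={job_A:*/14, job_B:*/15, job_E:*/2}
Op 5: register job_A */3 -> active={job_A:*/3, job_B:*/15, job_E:*/2}
Op 6: register job_D */8 -> active={job_A:*/3, job_B:*/15, job_D:*/8, job_E:*/2}
Op 7: register job_E */16 -> active={job_A:*/3, job_B:*/15, job_D:*/8, job_E:*/16}
Op 8: unregister job_E -> active={job_A:*/3, job_B:*/15, job_D:*/8}
Op 9: register job_E */12 -> active={job_A:*/3, job_B:*/15, job_D:*/8, job_E:*/12}
Op 10: register job_A */18 -> active={job_A:*/18, job_B:*/15, job_D:*/8, job_E:*/12}
  job_A: interval 18, next fire after T=201 is 216
  job_B: interval 15, next fire after T=201 is 210
  job_D: interval 8, next fire after T=201 is 208
  job_E: interval 12, next fire after T=201 is 204
Earliest fire time = 204 (job job_E)

Answer: 204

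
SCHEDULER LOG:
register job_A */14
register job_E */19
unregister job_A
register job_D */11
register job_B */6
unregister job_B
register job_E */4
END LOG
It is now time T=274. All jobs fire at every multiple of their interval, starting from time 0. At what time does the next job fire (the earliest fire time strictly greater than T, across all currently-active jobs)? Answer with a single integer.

Answer: 275

Derivation:
Op 1: register job_A */14 -> active={job_A:*/14}
Op 2: register job_E */19 -> active={job_A:*/14, job_E:*/19}
Op 3: unregister job_A -> active={job_E:*/19}
Op 4: register job_D */11 -> active={job_D:*/11, job_E:*/19}
Op 5: register job_B */6 -> active={job_B:*/6, job_D:*/11, job_E:*/19}
Op 6: unregister job_B -> active={job_D:*/11, job_E:*/19}
Op 7: register job_E */4 -> active={job_D:*/11, job_E:*/4}
  job_D: interval 11, next fire after T=274 is 275
  job_E: interval 4, next fire after T=274 is 276
Earliest fire time = 275 (job job_D)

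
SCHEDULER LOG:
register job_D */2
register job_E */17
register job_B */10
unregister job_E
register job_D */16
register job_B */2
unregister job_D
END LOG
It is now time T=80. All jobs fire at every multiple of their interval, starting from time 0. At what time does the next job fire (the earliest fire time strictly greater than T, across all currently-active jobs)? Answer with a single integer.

Op 1: register job_D */2 -> active={job_D:*/2}
Op 2: register job_E */17 -> active={job_D:*/2, job_E:*/17}
Op 3: register job_B */10 -> active={job_B:*/10, job_D:*/2, job_E:*/17}
Op 4: unregister job_E -> active={job_B:*/10, job_D:*/2}
Op 5: register job_D */16 -> active={job_B:*/10, job_D:*/16}
Op 6: register job_B */2 -> active={job_B:*/2, job_D:*/16}
Op 7: unregister job_D -> active={job_B:*/2}
  job_B: interval 2, next fire after T=80 is 82
Earliest fire time = 82 (job job_B)

Answer: 82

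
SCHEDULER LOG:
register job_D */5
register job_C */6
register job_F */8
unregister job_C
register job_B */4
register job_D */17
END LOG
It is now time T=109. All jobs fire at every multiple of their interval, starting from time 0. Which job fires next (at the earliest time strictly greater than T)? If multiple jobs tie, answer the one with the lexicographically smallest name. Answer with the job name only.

Op 1: register job_D */5 -> active={job_D:*/5}
Op 2: register job_C */6 -> active={job_C:*/6, job_D:*/5}
Op 3: register job_F */8 -> active={job_C:*/6, job_D:*/5, job_F:*/8}
Op 4: unregister job_C -> active={job_D:*/5, job_F:*/8}
Op 5: register job_B */4 -> active={job_B:*/4, job_D:*/5, job_F:*/8}
Op 6: register job_D */17 -> active={job_B:*/4, job_D:*/17, job_F:*/8}
  job_B: interval 4, next fire after T=109 is 112
  job_D: interval 17, next fire after T=109 is 119
  job_F: interval 8, next fire after T=109 is 112
Earliest = 112, winner (lex tiebreak) = job_B

Answer: job_B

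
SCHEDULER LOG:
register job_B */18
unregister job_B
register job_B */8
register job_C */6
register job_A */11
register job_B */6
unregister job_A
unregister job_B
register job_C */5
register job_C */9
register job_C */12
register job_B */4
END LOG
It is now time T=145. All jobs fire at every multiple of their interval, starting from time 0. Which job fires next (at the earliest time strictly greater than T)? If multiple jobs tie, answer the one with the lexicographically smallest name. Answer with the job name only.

Answer: job_B

Derivation:
Op 1: register job_B */18 -> active={job_B:*/18}
Op 2: unregister job_B -> active={}
Op 3: register job_B */8 -> active={job_B:*/8}
Op 4: register job_C */6 -> active={job_B:*/8, job_C:*/6}
Op 5: register job_A */11 -> active={job_A:*/11, job_B:*/8, job_C:*/6}
Op 6: register job_B */6 -> active={job_A:*/11, job_B:*/6, job_C:*/6}
Op 7: unregister job_A -> active={job_B:*/6, job_C:*/6}
Op 8: unregister job_B -> active={job_C:*/6}
Op 9: register job_C */5 -> active={job_C:*/5}
Op 10: register job_C */9 -> active={job_C:*/9}
Op 11: register job_C */12 -> active={job_C:*/12}
Op 12: register job_B */4 -> active={job_B:*/4, job_C:*/12}
  job_B: interval 4, next fire after T=145 is 148
  job_C: interval 12, next fire after T=145 is 156
Earliest = 148, winner (lex tiebreak) = job_B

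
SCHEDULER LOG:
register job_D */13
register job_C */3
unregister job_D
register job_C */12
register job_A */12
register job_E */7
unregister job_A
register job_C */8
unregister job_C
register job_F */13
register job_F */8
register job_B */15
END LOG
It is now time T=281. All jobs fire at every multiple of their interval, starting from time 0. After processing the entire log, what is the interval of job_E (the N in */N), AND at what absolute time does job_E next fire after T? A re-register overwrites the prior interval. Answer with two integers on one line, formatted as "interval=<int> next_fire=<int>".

Answer: interval=7 next_fire=287

Derivation:
Op 1: register job_D */13 -> active={job_D:*/13}
Op 2: register job_C */3 -> active={job_C:*/3, job_D:*/13}
Op 3: unregister job_D -> active={job_C:*/3}
Op 4: register job_C */12 -> active={job_C:*/12}
Op 5: register job_A */12 -> active={job_A:*/12, job_C:*/12}
Op 6: register job_E */7 -> active={job_A:*/12, job_C:*/12, job_E:*/7}
Op 7: unregister job_A -> active={job_C:*/12, job_E:*/7}
Op 8: register job_C */8 -> active={job_C:*/8, job_E:*/7}
Op 9: unregister job_C -> active={job_E:*/7}
Op 10: register job_F */13 -> active={job_E:*/7, job_F:*/13}
Op 11: register job_F */8 -> active={job_E:*/7, job_F:*/8}
Op 12: register job_B */15 -> active={job_B:*/15, job_E:*/7, job_F:*/8}
Final interval of job_E = 7
Next fire of job_E after T=281: (281//7+1)*7 = 287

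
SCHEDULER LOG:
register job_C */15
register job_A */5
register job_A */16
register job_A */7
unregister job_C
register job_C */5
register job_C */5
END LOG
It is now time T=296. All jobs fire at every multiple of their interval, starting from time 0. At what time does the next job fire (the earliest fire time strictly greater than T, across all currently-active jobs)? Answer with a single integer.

Answer: 300

Derivation:
Op 1: register job_C */15 -> active={job_C:*/15}
Op 2: register job_A */5 -> active={job_A:*/5, job_C:*/15}
Op 3: register job_A */16 -> active={job_A:*/16, job_C:*/15}
Op 4: register job_A */7 -> active={job_A:*/7, job_C:*/15}
Op 5: unregister job_C -> active={job_A:*/7}
Op 6: register job_C */5 -> active={job_A:*/7, job_C:*/5}
Op 7: register job_C */5 -> active={job_A:*/7, job_C:*/5}
  job_A: interval 7, next fire after T=296 is 301
  job_C: interval 5, next fire after T=296 is 300
Earliest fire time = 300 (job job_C)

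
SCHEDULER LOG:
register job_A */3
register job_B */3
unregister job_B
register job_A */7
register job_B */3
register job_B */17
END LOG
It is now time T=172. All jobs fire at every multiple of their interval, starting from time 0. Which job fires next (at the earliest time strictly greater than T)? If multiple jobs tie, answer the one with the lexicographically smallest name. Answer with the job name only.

Op 1: register job_A */3 -> active={job_A:*/3}
Op 2: register job_B */3 -> active={job_A:*/3, job_B:*/3}
Op 3: unregister job_B -> active={job_A:*/3}
Op 4: register job_A */7 -> active={job_A:*/7}
Op 5: register job_B */3 -> active={job_A:*/7, job_B:*/3}
Op 6: register job_B */17 -> active={job_A:*/7, job_B:*/17}
  job_A: interval 7, next fire after T=172 is 175
  job_B: interval 17, next fire after T=172 is 187
Earliest = 175, winner (lex tiebreak) = job_A

Answer: job_A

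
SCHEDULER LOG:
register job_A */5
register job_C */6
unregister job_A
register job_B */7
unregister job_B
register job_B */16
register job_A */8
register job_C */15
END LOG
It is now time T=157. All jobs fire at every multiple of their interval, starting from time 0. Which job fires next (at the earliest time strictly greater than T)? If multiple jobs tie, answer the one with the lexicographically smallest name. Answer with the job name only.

Answer: job_A

Derivation:
Op 1: register job_A */5 -> active={job_A:*/5}
Op 2: register job_C */6 -> active={job_A:*/5, job_C:*/6}
Op 3: unregister job_A -> active={job_C:*/6}
Op 4: register job_B */7 -> active={job_B:*/7, job_C:*/6}
Op 5: unregister job_B -> active={job_C:*/6}
Op 6: register job_B */16 -> active={job_B:*/16, job_C:*/6}
Op 7: register job_A */8 -> active={job_A:*/8, job_B:*/16, job_C:*/6}
Op 8: register job_C */15 -> active={job_A:*/8, job_B:*/16, job_C:*/15}
  job_A: interval 8, next fire after T=157 is 160
  job_B: interval 16, next fire after T=157 is 160
  job_C: interval 15, next fire after T=157 is 165
Earliest = 160, winner (lex tiebreak) = job_A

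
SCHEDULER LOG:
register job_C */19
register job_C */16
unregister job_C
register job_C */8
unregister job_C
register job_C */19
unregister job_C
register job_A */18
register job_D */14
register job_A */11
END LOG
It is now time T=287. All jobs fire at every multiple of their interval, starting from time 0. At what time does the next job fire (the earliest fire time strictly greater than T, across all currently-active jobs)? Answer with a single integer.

Op 1: register job_C */19 -> active={job_C:*/19}
Op 2: register job_C */16 -> active={job_C:*/16}
Op 3: unregister job_C -> active={}
Op 4: register job_C */8 -> active={job_C:*/8}
Op 5: unregister job_C -> active={}
Op 6: register job_C */19 -> active={job_C:*/19}
Op 7: unregister job_C -> active={}
Op 8: register job_A */18 -> active={job_A:*/18}
Op 9: register job_D */14 -> active={job_A:*/18, job_D:*/14}
Op 10: register job_A */11 -> active={job_A:*/11, job_D:*/14}
  job_A: interval 11, next fire after T=287 is 297
  job_D: interval 14, next fire after T=287 is 294
Earliest fire time = 294 (job job_D)

Answer: 294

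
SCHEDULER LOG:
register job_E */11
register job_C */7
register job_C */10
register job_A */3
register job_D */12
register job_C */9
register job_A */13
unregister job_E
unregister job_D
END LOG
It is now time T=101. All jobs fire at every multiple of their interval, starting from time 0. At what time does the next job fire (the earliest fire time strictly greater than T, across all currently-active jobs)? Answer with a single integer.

Op 1: register job_E */11 -> active={job_E:*/11}
Op 2: register job_C */7 -> active={job_C:*/7, job_E:*/11}
Op 3: register job_C */10 -> active={job_C:*/10, job_E:*/11}
Op 4: register job_A */3 -> active={job_A:*/3, job_C:*/10, job_E:*/11}
Op 5: register job_D */12 -> active={job_A:*/3, job_C:*/10, job_D:*/12, job_E:*/11}
Op 6: register job_C */9 -> active={job_A:*/3, job_C:*/9, job_D:*/12, job_E:*/11}
Op 7: register job_A */13 -> active={job_A:*/13, job_C:*/9, job_D:*/12, job_E:*/11}
Op 8: unregister job_E -> active={job_A:*/13, job_C:*/9, job_D:*/12}
Op 9: unregister job_D -> active={job_A:*/13, job_C:*/9}
  job_A: interval 13, next fire after T=101 is 104
  job_C: interval 9, next fire after T=101 is 108
Earliest fire time = 104 (job job_A)

Answer: 104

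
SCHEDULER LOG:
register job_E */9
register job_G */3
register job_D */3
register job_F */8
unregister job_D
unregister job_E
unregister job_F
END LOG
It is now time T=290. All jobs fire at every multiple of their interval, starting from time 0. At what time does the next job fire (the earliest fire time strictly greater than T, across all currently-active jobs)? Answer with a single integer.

Op 1: register job_E */9 -> active={job_E:*/9}
Op 2: register job_G */3 -> active={job_E:*/9, job_G:*/3}
Op 3: register job_D */3 -> active={job_D:*/3, job_E:*/9, job_G:*/3}
Op 4: register job_F */8 -> active={job_D:*/3, job_E:*/9, job_F:*/8, job_G:*/3}
Op 5: unregister job_D -> active={job_E:*/9, job_F:*/8, job_G:*/3}
Op 6: unregister job_E -> active={job_F:*/8, job_G:*/3}
Op 7: unregister job_F -> active={job_G:*/3}
  job_G: interval 3, next fire after T=290 is 291
Earliest fire time = 291 (job job_G)

Answer: 291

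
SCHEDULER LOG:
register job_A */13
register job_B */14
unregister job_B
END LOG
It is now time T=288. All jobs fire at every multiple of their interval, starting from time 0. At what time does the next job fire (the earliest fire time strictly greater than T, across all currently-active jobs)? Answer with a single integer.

Answer: 299

Derivation:
Op 1: register job_A */13 -> active={job_A:*/13}
Op 2: register job_B */14 -> active={job_A:*/13, job_B:*/14}
Op 3: unregister job_B -> active={job_A:*/13}
  job_A: interval 13, next fire after T=288 is 299
Earliest fire time = 299 (job job_A)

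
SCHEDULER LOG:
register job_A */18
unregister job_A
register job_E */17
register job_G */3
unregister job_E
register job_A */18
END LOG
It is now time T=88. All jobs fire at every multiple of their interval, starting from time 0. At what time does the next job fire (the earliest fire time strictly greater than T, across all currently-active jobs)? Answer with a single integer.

Answer: 90

Derivation:
Op 1: register job_A */18 -> active={job_A:*/18}
Op 2: unregister job_A -> active={}
Op 3: register job_E */17 -> active={job_E:*/17}
Op 4: register job_G */3 -> active={job_E:*/17, job_G:*/3}
Op 5: unregister job_E -> active={job_G:*/3}
Op 6: register job_A */18 -> active={job_A:*/18, job_G:*/3}
  job_A: interval 18, next fire after T=88 is 90
  job_G: interval 3, next fire after T=88 is 90
Earliest fire time = 90 (job job_A)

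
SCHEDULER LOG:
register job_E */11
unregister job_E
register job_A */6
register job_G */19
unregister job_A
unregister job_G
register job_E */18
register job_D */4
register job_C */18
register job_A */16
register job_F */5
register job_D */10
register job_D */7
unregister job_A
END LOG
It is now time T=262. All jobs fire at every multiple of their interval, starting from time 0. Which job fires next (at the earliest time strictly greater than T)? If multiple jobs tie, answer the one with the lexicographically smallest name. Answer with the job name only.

Answer: job_F

Derivation:
Op 1: register job_E */11 -> active={job_E:*/11}
Op 2: unregister job_E -> active={}
Op 3: register job_A */6 -> active={job_A:*/6}
Op 4: register job_G */19 -> active={job_A:*/6, job_G:*/19}
Op 5: unregister job_A -> active={job_G:*/19}
Op 6: unregister job_G -> active={}
Op 7: register job_E */18 -> active={job_E:*/18}
Op 8: register job_D */4 -> active={job_D:*/4, job_E:*/18}
Op 9: register job_C */18 -> active={job_C:*/18, job_D:*/4, job_E:*/18}
Op 10: register job_A */16 -> active={job_A:*/16, job_C:*/18, job_D:*/4, job_E:*/18}
Op 11: register job_F */5 -> active={job_A:*/16, job_C:*/18, job_D:*/4, job_E:*/18, job_F:*/5}
Op 12: register job_D */10 -> active={job_A:*/16, job_C:*/18, job_D:*/10, job_E:*/18, job_F:*/5}
Op 13: register job_D */7 -> active={job_A:*/16, job_C:*/18, job_D:*/7, job_E:*/18, job_F:*/5}
Op 14: unregister job_A -> active={job_C:*/18, job_D:*/7, job_E:*/18, job_F:*/5}
  job_C: interval 18, next fire after T=262 is 270
  job_D: interval 7, next fire after T=262 is 266
  job_E: interval 18, next fire after T=262 is 270
  job_F: interval 5, next fire after T=262 is 265
Earliest = 265, winner (lex tiebreak) = job_F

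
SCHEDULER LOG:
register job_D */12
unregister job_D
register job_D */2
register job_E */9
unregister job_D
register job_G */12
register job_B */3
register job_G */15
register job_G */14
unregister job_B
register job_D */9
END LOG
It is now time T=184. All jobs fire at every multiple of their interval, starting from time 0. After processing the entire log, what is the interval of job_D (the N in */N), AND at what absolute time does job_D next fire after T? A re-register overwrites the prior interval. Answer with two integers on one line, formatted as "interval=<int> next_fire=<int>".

Answer: interval=9 next_fire=189

Derivation:
Op 1: register job_D */12 -> active={job_D:*/12}
Op 2: unregister job_D -> active={}
Op 3: register job_D */2 -> active={job_D:*/2}
Op 4: register job_E */9 -> active={job_D:*/2, job_E:*/9}
Op 5: unregister job_D -> active={job_E:*/9}
Op 6: register job_G */12 -> active={job_E:*/9, job_G:*/12}
Op 7: register job_B */3 -> active={job_B:*/3, job_E:*/9, job_G:*/12}
Op 8: register job_G */15 -> active={job_B:*/3, job_E:*/9, job_G:*/15}
Op 9: register job_G */14 -> active={job_B:*/3, job_E:*/9, job_G:*/14}
Op 10: unregister job_B -> active={job_E:*/9, job_G:*/14}
Op 11: register job_D */9 -> active={job_D:*/9, job_E:*/9, job_G:*/14}
Final interval of job_D = 9
Next fire of job_D after T=184: (184//9+1)*9 = 189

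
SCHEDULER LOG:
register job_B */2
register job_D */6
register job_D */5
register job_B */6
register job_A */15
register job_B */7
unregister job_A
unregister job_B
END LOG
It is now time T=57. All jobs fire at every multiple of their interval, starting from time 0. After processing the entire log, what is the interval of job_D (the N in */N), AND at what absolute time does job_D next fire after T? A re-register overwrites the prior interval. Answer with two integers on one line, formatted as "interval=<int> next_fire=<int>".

Answer: interval=5 next_fire=60

Derivation:
Op 1: register job_B */2 -> active={job_B:*/2}
Op 2: register job_D */6 -> active={job_B:*/2, job_D:*/6}
Op 3: register job_D */5 -> active={job_B:*/2, job_D:*/5}
Op 4: register job_B */6 -> active={job_B:*/6, job_D:*/5}
Op 5: register job_A */15 -> active={job_A:*/15, job_B:*/6, job_D:*/5}
Op 6: register job_B */7 -> active={job_A:*/15, job_B:*/7, job_D:*/5}
Op 7: unregister job_A -> active={job_B:*/7, job_D:*/5}
Op 8: unregister job_B -> active={job_D:*/5}
Final interval of job_D = 5
Next fire of job_D after T=57: (57//5+1)*5 = 60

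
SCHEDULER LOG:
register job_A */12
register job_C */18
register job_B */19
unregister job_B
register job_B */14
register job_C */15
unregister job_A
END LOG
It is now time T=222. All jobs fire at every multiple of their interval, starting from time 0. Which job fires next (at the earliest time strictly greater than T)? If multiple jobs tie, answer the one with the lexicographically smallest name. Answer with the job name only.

Op 1: register job_A */12 -> active={job_A:*/12}
Op 2: register job_C */18 -> active={job_A:*/12, job_C:*/18}
Op 3: register job_B */19 -> active={job_A:*/12, job_B:*/19, job_C:*/18}
Op 4: unregister job_B -> active={job_A:*/12, job_C:*/18}
Op 5: register job_B */14 -> active={job_A:*/12, job_B:*/14, job_C:*/18}
Op 6: register job_C */15 -> active={job_A:*/12, job_B:*/14, job_C:*/15}
Op 7: unregister job_A -> active={job_B:*/14, job_C:*/15}
  job_B: interval 14, next fire after T=222 is 224
  job_C: interval 15, next fire after T=222 is 225
Earliest = 224, winner (lex tiebreak) = job_B

Answer: job_B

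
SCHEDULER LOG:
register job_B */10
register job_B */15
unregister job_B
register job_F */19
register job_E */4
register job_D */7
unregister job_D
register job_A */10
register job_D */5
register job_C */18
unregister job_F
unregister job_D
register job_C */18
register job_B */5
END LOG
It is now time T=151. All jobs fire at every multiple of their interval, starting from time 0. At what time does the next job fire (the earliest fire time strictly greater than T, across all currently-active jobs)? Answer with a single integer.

Op 1: register job_B */10 -> active={job_B:*/10}
Op 2: register job_B */15 -> active={job_B:*/15}
Op 3: unregister job_B -> active={}
Op 4: register job_F */19 -> active={job_F:*/19}
Op 5: register job_E */4 -> active={job_E:*/4, job_F:*/19}
Op 6: register job_D */7 -> active={job_D:*/7, job_E:*/4, job_F:*/19}
Op 7: unregister job_D -> active={job_E:*/4, job_F:*/19}
Op 8: register job_A */10 -> active={job_A:*/10, job_E:*/4, job_F:*/19}
Op 9: register job_D */5 -> active={job_A:*/10, job_D:*/5, job_E:*/4, job_F:*/19}
Op 10: register job_C */18 -> active={job_A:*/10, job_C:*/18, job_D:*/5, job_E:*/4, job_F:*/19}
Op 11: unregister job_F -> active={job_A:*/10, job_C:*/18, job_D:*/5, job_E:*/4}
Op 12: unregister job_D -> active={job_A:*/10, job_C:*/18, job_E:*/4}
Op 13: register job_C */18 -> active={job_A:*/10, job_C:*/18, job_E:*/4}
Op 14: register job_B */5 -> active={job_A:*/10, job_B:*/5, job_C:*/18, job_E:*/4}
  job_A: interval 10, next fire after T=151 is 160
  job_B: interval 5, next fire after T=151 is 155
  job_C: interval 18, next fire after T=151 is 162
  job_E: interval 4, next fire after T=151 is 152
Earliest fire time = 152 (job job_E)

Answer: 152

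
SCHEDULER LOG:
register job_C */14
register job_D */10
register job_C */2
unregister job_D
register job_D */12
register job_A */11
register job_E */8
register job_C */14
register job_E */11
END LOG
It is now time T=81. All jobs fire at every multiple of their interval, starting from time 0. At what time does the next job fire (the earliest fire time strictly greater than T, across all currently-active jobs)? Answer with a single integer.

Op 1: register job_C */14 -> active={job_C:*/14}
Op 2: register job_D */10 -> active={job_C:*/14, job_D:*/10}
Op 3: register job_C */2 -> active={job_C:*/2, job_D:*/10}
Op 4: unregister job_D -> active={job_C:*/2}
Op 5: register job_D */12 -> active={job_C:*/2, job_D:*/12}
Op 6: register job_A */11 -> active={job_A:*/11, job_C:*/2, job_D:*/12}
Op 7: register job_E */8 -> active={job_A:*/11, job_C:*/2, job_D:*/12, job_E:*/8}
Op 8: register job_C */14 -> active={job_A:*/11, job_C:*/14, job_D:*/12, job_E:*/8}
Op 9: register job_E */11 -> active={job_A:*/11, job_C:*/14, job_D:*/12, job_E:*/11}
  job_A: interval 11, next fire after T=81 is 88
  job_C: interval 14, next fire after T=81 is 84
  job_D: interval 12, next fire after T=81 is 84
  job_E: interval 11, next fire after T=81 is 88
Earliest fire time = 84 (job job_C)

Answer: 84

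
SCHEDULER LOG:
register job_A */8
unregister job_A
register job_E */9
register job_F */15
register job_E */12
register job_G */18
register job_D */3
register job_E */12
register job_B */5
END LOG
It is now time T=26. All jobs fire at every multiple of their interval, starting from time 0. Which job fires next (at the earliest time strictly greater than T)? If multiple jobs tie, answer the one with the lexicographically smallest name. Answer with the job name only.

Op 1: register job_A */8 -> active={job_A:*/8}
Op 2: unregister job_A -> active={}
Op 3: register job_E */9 -> active={job_E:*/9}
Op 4: register job_F */15 -> active={job_E:*/9, job_F:*/15}
Op 5: register job_E */12 -> active={job_E:*/12, job_F:*/15}
Op 6: register job_G */18 -> active={job_E:*/12, job_F:*/15, job_G:*/18}
Op 7: register job_D */3 -> active={job_D:*/3, job_E:*/12, job_F:*/15, job_G:*/18}
Op 8: register job_E */12 -> active={job_D:*/3, job_E:*/12, job_F:*/15, job_G:*/18}
Op 9: register job_B */5 -> active={job_B:*/5, job_D:*/3, job_E:*/12, job_F:*/15, job_G:*/18}
  job_B: interval 5, next fire after T=26 is 30
  job_D: interval 3, next fire after T=26 is 27
  job_E: interval 12, next fire after T=26 is 36
  job_F: interval 15, next fire after T=26 is 30
  job_G: interval 18, next fire after T=26 is 36
Earliest = 27, winner (lex tiebreak) = job_D

Answer: job_D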